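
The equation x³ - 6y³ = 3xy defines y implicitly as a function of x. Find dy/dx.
Apply d/dx to both sides, remembering that y depends on x. Each occurrence of y therefore brings in a y' = dy/dx via the chain rule.

With F(x, y) equal to the left-hand side minus the right, differentiate F term by term:
  d/dx[x^3] = 3x^2
  d/dx[-3xy] = -3x·y' - 3y
  d/dx[-6y^3] = -18y^2·y'
Adding these up, d/dx[F] = 0 becomes
  (3x^2 - 3y) + (-3x - 18y^2)·y' = 0,
so isolating y',
  dy/dx = -(3x^2 - 3y)/(-3x - 18y^2) = (x^2 - y)/(x + 6y^2)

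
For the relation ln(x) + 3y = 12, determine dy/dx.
Take d/dx of both sides. Since y is implicitly a function of x, the chain rule attaches a y' = dy/dx factor whenever we differentiate through y.

Set F(x, y) = (left side) − (right side), so the curve is F = 0. Differentiating each term of F:
  d/dx[3y] = 3·y'
  d/dx[ln(x)] = 1/x
  d/dx[-12] = 0

Collecting, the y'-free part is the partial derivative in x and the y' coefficient is the partial derivative in y:
  ∂F/∂x = 1/x
  ∂F/∂y = 3

so d/dx[F(x, y(x))] = ∂F/∂x + (∂F/∂y)·y' = 0. Rearranging,
  dy/dx = -(∂F/∂x)/(∂F/∂y) = -(1/x)/(3) = -1/(3x)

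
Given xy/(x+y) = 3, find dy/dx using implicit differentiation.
Differentiate both sides with respect to x, treating y as y(x). By the chain rule, any term containing y contributes a factor of y' = dy/dx when we differentiate it.

Move every term to one side and write the relation as F(x, y) = 0. Term by term,
  d/dx[xy/(x + y)] = xy(-y' - 1)/(x + y)^2 + x·y'/(x + y) + y/(x + y)
  d/dx[-3] = 0

The pieces without y' make up ∂F/∂x and the coefficient of y' is ∂F/∂y:
  ∂F/∂x = -xy/(x + y)^2 + y/(x + y),
  ∂F/∂y = -xy/(x + y)^2 + x/(x + y).

Since d/dx[F] = ∂F/∂x + (∂F/∂y)·y' = 0, solve for y':
  (∂F/∂y)·y' = -∂F/∂x
  dy/dx = -(∂F/∂x)/(∂F/∂y) = -(-xy/(x + y)^2 + y/(x + y))/(-xy/(x + y)^2 + x/(x + y))
        = -(y^2/(x + y)^2)/(x^2/(x + y)^2) = -y^2/x^2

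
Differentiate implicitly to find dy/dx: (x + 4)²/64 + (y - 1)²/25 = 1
Apply d/dx to both sides, remembering that y depends on x. Each occurrence of y therefore brings in a y' = dy/dx via the chain rule.

With F(x, y) equal to the left-hand side minus the right, differentiate F term by term:
  d/dx[(x + 4)^2/64] = x/32 + 1/8
  d/dx[(y - 1)^2/25] = 2·y'(y - 1)/25
  d/dx[-1] = 0
Adding these up, d/dx[F] = 0 becomes
  (x/32 + 1/8) + (2y/25 - 2/25)·y' = 0,
so isolating y',
  dy/dx = -(x/32 + 1/8)/(2y/25 - 2/25)
        = -((x + 4)/32)/(2(y - 1)/25) = 25(-x - 4)/(64(y - 1))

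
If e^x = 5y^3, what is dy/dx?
Take d/dx of both sides. Since y is implicitly a function of x, the chain rule attaches a y' = dy/dx factor whenever we differentiate through y.

Set F(x, y) = (left side) − (right side), so the curve is F = 0. Differentiating each term of F:
  d/dx[-5y^3] = -15y^2·y'
  d/dx[e^(x)] = e^(x)

Collecting, the y'-free part is the partial derivative in x and the y' coefficient is the partial derivative in y:
  ∂F/∂x = e^(x)
  ∂F/∂y = -15y^2

so d/dx[F(x, y(x))] = ∂F/∂x + (∂F/∂y)·y' = 0. Rearranging,
  dy/dx = -(∂F/∂x)/(∂F/∂y) = -(e^(x))/(-15y^2) = e^(x)/(15y^2)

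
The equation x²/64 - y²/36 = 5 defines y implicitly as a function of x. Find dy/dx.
Apply d/dx to both sides, remembering that y depends on x. Each occurrence of y therefore brings in a y' = dy/dx via the chain rule.

With F(x, y) equal to the left-hand side minus the right, differentiate F term by term:
  d/dx[x^2/64] = x/32
  d/dx[-y^2/36] = -y·y'/18
  d/dx[-5] = 0
Adding these up, d/dx[F] = 0 becomes
  (x/32) + (-y/18)·y' = 0,
so isolating y',
  dy/dx = -(x/32)/(-y/18) = 9x/(16y)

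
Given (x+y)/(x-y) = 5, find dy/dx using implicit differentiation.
Differentiate both sides with respect to x, treating y as y(x). By the chain rule, any term containing y contributes a factor of y' = dy/dx when we differentiate it.

Move every term to one side and write the relation as F(x, y) = 0. Term by term,
  d/dx[(x + y)/(x - y)] = (y' + 1)/(x - y) + (x + y)(y' - 1)/(x - y)^2
  d/dx[-5] = 0

The pieces without y' make up ∂F/∂x and the coefficient of y' is ∂F/∂y:
  ∂F/∂x = 1/(x - y) - (x + y)/(x - y)^2,
  ∂F/∂y = 1/(x - y) + (x + y)/(x - y)^2.

Since d/dx[F] = ∂F/∂x + (∂F/∂y)·y' = 0, solve for y':
  (∂F/∂y)·y' = -∂F/∂x
  dy/dx = -(∂F/∂x)/(∂F/∂y) = -(1/(x - y) - (x + y)/(x - y)^2)/(1/(x - y) + (x + y)/(x - y)^2)
        = -(-2y/(x - y)^2)/(2x/(x - y)^2) = y/x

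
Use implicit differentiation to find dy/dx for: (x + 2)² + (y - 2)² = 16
Take d/dx of both sides. Since y is implicitly a function of x, the chain rule attaches a y' = dy/dx factor whenever we differentiate through y.

Set F(x, y) = (left side) − (right side), so the curve is F = 0. Differentiating each term of F:
  d/dx[(x + 2)^2] = 2x + 4
  d/dx[(y - 2)^2] = 2·y'(y - 2)
  d/dx[-16] = 0

Collecting, the y'-free part is the partial derivative in x and the y' coefficient is the partial derivative in y:
  ∂F/∂x = 2x + 4
  ∂F/∂y = 2y - 4

so d/dx[F(x, y(x))] = ∂F/∂x + (∂F/∂y)·y' = 0. Rearranging,
  dy/dx = -(∂F/∂x)/(∂F/∂y) = -(2x + 4)/(2y - 4) = (-x - 2)/(y - 2)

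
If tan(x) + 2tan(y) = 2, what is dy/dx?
Differentiate the relation implicitly: treat y = y(x) and apply the chain rule, so every y-derivative picks up a y' = dy/dx factor.

With everything moved to the left-hand side, differentiate term by term:
  d/dx[tan(x)] = tan(x)^2 + 1
  d/dx[2tan(y)] = 2·y'(tan(y)^2 + 1)
  d/dx[-2] = 0

Separating the contributions that come from x directly and those that come through y:
  without y':      tan(x)^2 + 1
  multiplying y':  2tan(y)^2 + 2

so (tan(x)^2 + 1) + (2tan(y)^2 + 2)·y' = 0, and therefore
  dy/dx = -(tan(x)^2 + 1)/(2tan(y)^2 + 2) = -cos(y)^2/(2cos(x)^2)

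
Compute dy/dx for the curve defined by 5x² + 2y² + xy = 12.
Differentiate the relation implicitly: treat y = y(x) and apply the chain rule, so every y-derivative picks up a y' = dy/dx factor.

With everything moved to the left-hand side, differentiate term by term:
  d/dx[5x^2] = 10x
  d/dx[xy] = x·y' + y
  d/dx[2y^2] = 4y·y'
  d/dx[-12] = 0

Separating the contributions that come from x directly and those that come through y:
  without y':      10x + y
  multiplying y':  x + 4y

so (10x + y) + (x + 4y)·y' = 0, and therefore
  dy/dx = -(10x + y)/(x + 4y) = (-10x - y)/(x + 4y)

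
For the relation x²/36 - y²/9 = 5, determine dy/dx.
Apply d/dx to both sides, remembering that y depends on x. Each occurrence of y therefore brings in a y' = dy/dx via the chain rule.

With F(x, y) equal to the left-hand side minus the right, differentiate F term by term:
  d/dx[x^2/36] = x/18
  d/dx[-y^2/9] = -2y·y'/9
  d/dx[-5] = 0
Adding these up, d/dx[F] = 0 becomes
  (x/18) + (-2y/9)·y' = 0,
so isolating y',
  dy/dx = -(x/18)/(-2y/9) = x/(4y)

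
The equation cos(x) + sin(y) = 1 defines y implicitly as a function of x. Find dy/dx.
Differentiate both sides with respect to x, treating y as y(x). By the chain rule, any term containing y contributes a factor of y' = dy/dx when we differentiate it.

Move every term to one side and write the relation as F(x, y) = 0. Term by term,
  d/dx[sin(y)] = y'·cos(y)
  d/dx[cos(x)] = -sin(x)
  d/dx[-1] = 0

The pieces without y' make up ∂F/∂x and the coefficient of y' is ∂F/∂y:
  ∂F/∂x = -sin(x),
  ∂F/∂y = cos(y).

Since d/dx[F] = ∂F/∂x + (∂F/∂y)·y' = 0, solve for y':
  (∂F/∂y)·y' = -∂F/∂x
  dy/dx = -(∂F/∂x)/(∂F/∂y) = -(-sin(x))/(cos(y)) = sin(x)/cos(y)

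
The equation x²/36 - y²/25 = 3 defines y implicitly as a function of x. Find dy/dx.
Apply d/dx to both sides, remembering that y depends on x. Each occurrence of y therefore brings in a y' = dy/dx via the chain rule.

With F(x, y) equal to the left-hand side minus the right, differentiate F term by term:
  d/dx[x^2/36] = x/18
  d/dx[-y^2/25] = -2y·y'/25
  d/dx[-3] = 0
Adding these up, d/dx[F] = 0 becomes
  (x/18) + (-2y/25)·y' = 0,
so isolating y',
  dy/dx = -(x/18)/(-2y/25) = 25x/(36y)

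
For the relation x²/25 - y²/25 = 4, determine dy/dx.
Differentiate both sides with respect to x, treating y as y(x). By the chain rule, any term containing y contributes a factor of y' = dy/dx when we differentiate it.

Move every term to one side and write the relation as F(x, y) = 0. Term by term,
  d/dx[x^2/25] = 2x/25
  d/dx[-y^2/25] = -2y·y'/25
  d/dx[-4] = 0

The pieces without y' make up ∂F/∂x and the coefficient of y' is ∂F/∂y:
  ∂F/∂x = 2x/25,
  ∂F/∂y = -2y/25.

Since d/dx[F] = ∂F/∂x + (∂F/∂y)·y' = 0, solve for y':
  (∂F/∂y)·y' = -∂F/∂x
  dy/dx = -(∂F/∂x)/(∂F/∂y) = -(2x/25)/(-2y/25) = x/y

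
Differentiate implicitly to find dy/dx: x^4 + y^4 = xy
Differentiate both sides with respect to x, treating y as y(x). By the chain rule, any term containing y contributes a factor of y' = dy/dx when we differentiate it.

Move every term to one side and write the relation as F(x, y) = 0. Term by term,
  d/dx[x^4] = 4x^3
  d/dx[-xy] = -x·y' - y
  d/dx[y^4] = 4y^3·y'

The pieces without y' make up ∂F/∂x and the coefficient of y' is ∂F/∂y:
  ∂F/∂x = 4x^3 - y,
  ∂F/∂y = -x + 4y^3.

Since d/dx[F] = ∂F/∂x + (∂F/∂y)·y' = 0, solve for y':
  (∂F/∂y)·y' = -∂F/∂x
  dy/dx = -(∂F/∂x)/(∂F/∂y) = -(4x^3 - y)/(-x + 4y^3) = (4x^3 - y)/(x - 4y^3)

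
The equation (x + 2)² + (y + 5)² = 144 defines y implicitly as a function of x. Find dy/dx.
Apply d/dx to both sides, remembering that y depends on x. Each occurrence of y therefore brings in a y' = dy/dx via the chain rule.

With F(x, y) equal to the left-hand side minus the right, differentiate F term by term:
  d/dx[(x + 2)^2] = 2x + 4
  d/dx[(y + 5)^2] = 2·y'(y + 5)
  d/dx[-144] = 0
Adding these up, d/dx[F] = 0 becomes
  (2x + 4) + (2y + 10)·y' = 0,
so isolating y',
  dy/dx = -(2x + 4)/(2y + 10) = (-x - 2)/(y + 5)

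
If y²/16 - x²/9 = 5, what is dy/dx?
Differentiate the relation implicitly: treat y = y(x) and apply the chain rule, so every y-derivative picks up a y' = dy/dx factor.

With everything moved to the left-hand side, differentiate term by term:
  d/dx[-x^2/9] = -2x/9
  d/dx[y^2/16] = y·y'/8
  d/dx[-5] = 0

Separating the contributions that come from x directly and those that come through y:
  without y':      -2x/9
  multiplying y':  y/8

so (-2x/9) + (y/8)·y' = 0, and therefore
  dy/dx = -(-2x/9)/(y/8) = 16x/(9y)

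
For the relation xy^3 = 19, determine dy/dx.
Take d/dx of both sides. Since y is implicitly a function of x, the chain rule attaches a y' = dy/dx factor whenever we differentiate through y.

Set F(x, y) = (left side) − (right side), so the curve is F = 0. Differentiating each term of F:
  d/dx[xy^3] = 3xy^2·y' + y^3
  d/dx[-19] = 0

Collecting, the y'-free part is the partial derivative in x and the y' coefficient is the partial derivative in y:
  ∂F/∂x = y^3
  ∂F/∂y = 3xy^2

so d/dx[F(x, y(x))] = ∂F/∂x + (∂F/∂y)·y' = 0. Rearranging,
  dy/dx = -(∂F/∂x)/(∂F/∂y) = -(y^3)/(3xy^2) = -y/(3x)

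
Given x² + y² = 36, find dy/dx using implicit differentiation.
Take d/dx of both sides. Since y is implicitly a function of x, the chain rule attaches a y' = dy/dx factor whenever we differentiate through y.

Set F(x, y) = (left side) − (right side), so the curve is F = 0. Differentiating each term of F:
  d/dx[x^2] = 2x
  d/dx[y^2] = 2y·y'
  d/dx[-36] = 0

Collecting, the y'-free part is the partial derivative in x and the y' coefficient is the partial derivative in y:
  ∂F/∂x = 2x
  ∂F/∂y = 2y

so d/dx[F(x, y(x))] = ∂F/∂x + (∂F/∂y)·y' = 0. Rearranging,
  dy/dx = -(∂F/∂x)/(∂F/∂y) = -(2x)/(2y) = -x/y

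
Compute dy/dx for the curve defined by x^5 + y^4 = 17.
Differentiate the relation implicitly: treat y = y(x) and apply the chain rule, so every y-derivative picks up a y' = dy/dx factor.

With everything moved to the left-hand side, differentiate term by term:
  d/dx[x^5] = 5x^4
  d/dx[y^4] = 4y^3·y'
  d/dx[-17] = 0

Separating the contributions that come from x directly and those that come through y:
  without y':      5x^4
  multiplying y':  4y^3

so (5x^4) + (4y^3)·y' = 0, and therefore
  dy/dx = -(5x^4)/(4y^3) = -5x^4/(4y^3)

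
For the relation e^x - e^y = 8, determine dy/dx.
Apply d/dx to both sides, remembering that y depends on x. Each occurrence of y therefore brings in a y' = dy/dx via the chain rule.

With F(x, y) equal to the left-hand side minus the right, differentiate F term by term:
  d/dx[e^(x)] = e^(x)
  d/dx[-e^(y)] = -y'·e^(y)
  d/dx[-8] = 0
Adding these up, d/dx[F] = 0 becomes
  (e^(x)) + (-e^(y))·y' = 0,
so isolating y',
  dy/dx = -(e^(x))/(-e^(y)) = e^(x - y)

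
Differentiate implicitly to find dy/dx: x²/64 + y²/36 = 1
Differentiate the relation implicitly: treat y = y(x) and apply the chain rule, so every y-derivative picks up a y' = dy/dx factor.

With everything moved to the left-hand side, differentiate term by term:
  d/dx[x^2/64] = x/32
  d/dx[y^2/36] = y·y'/18
  d/dx[-1] = 0

Separating the contributions that come from x directly and those that come through y:
  without y':      x/32
  multiplying y':  y/18

so (x/32) + (y/18)·y' = 0, and therefore
  dy/dx = -(x/32)/(y/18) = -9x/(16y)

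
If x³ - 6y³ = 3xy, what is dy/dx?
Take d/dx of both sides. Since y is implicitly a function of x, the chain rule attaches a y' = dy/dx factor whenever we differentiate through y.

Set F(x, y) = (left side) − (right side), so the curve is F = 0. Differentiating each term of F:
  d/dx[x^3] = 3x^2
  d/dx[-3xy] = -3x·y' - 3y
  d/dx[-6y^3] = -18y^2·y'

Collecting, the y'-free part is the partial derivative in x and the y' coefficient is the partial derivative in y:
  ∂F/∂x = 3x^2 - 3y
  ∂F/∂y = -3x - 18y^2

so d/dx[F(x, y(x))] = ∂F/∂x + (∂F/∂y)·y' = 0. Rearranging,
  dy/dx = -(∂F/∂x)/(∂F/∂y) = -(3x^2 - 3y)/(-3x - 18y^2) = (x^2 - y)/(x + 6y^2)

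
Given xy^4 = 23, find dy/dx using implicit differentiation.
Differentiate the relation implicitly: treat y = y(x) and apply the chain rule, so every y-derivative picks up a y' = dy/dx factor.

With everything moved to the left-hand side, differentiate term by term:
  d/dx[xy^4] = 4xy^3·y' + y^4
  d/dx[-23] = 0

Separating the contributions that come from x directly and those that come through y:
  without y':      y^4
  multiplying y':  4xy^3

so (y^4) + (4xy^3)·y' = 0, and therefore
  dy/dx = -(y^4)/(4xy^3) = -y/(4x)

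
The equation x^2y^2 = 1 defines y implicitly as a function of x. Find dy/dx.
Take d/dx of both sides. Since y is implicitly a function of x, the chain rule attaches a y' = dy/dx factor whenever we differentiate through y.

Set F(x, y) = (left side) − (right side), so the curve is F = 0. Differentiating each term of F:
  d/dx[x^2y^2] = 2x^2y·y' + 2xy^2
  d/dx[-1] = 0

Collecting, the y'-free part is the partial derivative in x and the y' coefficient is the partial derivative in y:
  ∂F/∂x = 2xy^2
  ∂F/∂y = 2x^2y

so d/dx[F(x, y(x))] = ∂F/∂x + (∂F/∂y)·y' = 0. Rearranging,
  dy/dx = -(∂F/∂x)/(∂F/∂y) = -(2xy^2)/(2x^2y) = -y/x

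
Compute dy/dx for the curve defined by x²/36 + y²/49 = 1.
Differentiate both sides with respect to x, treating y as y(x). By the chain rule, any term containing y contributes a factor of y' = dy/dx when we differentiate it.

Move every term to one side and write the relation as F(x, y) = 0. Term by term,
  d/dx[x^2/36] = x/18
  d/dx[y^2/49] = 2y·y'/49
  d/dx[-1] = 0

The pieces without y' make up ∂F/∂x and the coefficient of y' is ∂F/∂y:
  ∂F/∂x = x/18,
  ∂F/∂y = 2y/49.

Since d/dx[F] = ∂F/∂x + (∂F/∂y)·y' = 0, solve for y':
  (∂F/∂y)·y' = -∂F/∂x
  dy/dx = -(∂F/∂x)/(∂F/∂y) = -(x/18)/(2y/49) = -49x/(36y)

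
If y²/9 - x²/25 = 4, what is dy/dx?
Differentiate the relation implicitly: treat y = y(x) and apply the chain rule, so every y-derivative picks up a y' = dy/dx factor.

With everything moved to the left-hand side, differentiate term by term:
  d/dx[-x^2/25] = -2x/25
  d/dx[y^2/9] = 2y·y'/9
  d/dx[-4] = 0

Separating the contributions that come from x directly and those that come through y:
  without y':      -2x/25
  multiplying y':  2y/9

so (-2x/25) + (2y/9)·y' = 0, and therefore
  dy/dx = -(-2x/25)/(2y/9) = 9x/(25y)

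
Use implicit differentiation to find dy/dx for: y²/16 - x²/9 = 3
Differentiate the relation implicitly: treat y = y(x) and apply the chain rule, so every y-derivative picks up a y' = dy/dx factor.

With everything moved to the left-hand side, differentiate term by term:
  d/dx[-x^2/9] = -2x/9
  d/dx[y^2/16] = y·y'/8
  d/dx[-3] = 0

Separating the contributions that come from x directly and those that come through y:
  without y':      -2x/9
  multiplying y':  y/8

so (-2x/9) + (y/8)·y' = 0, and therefore
  dy/dx = -(-2x/9)/(y/8) = 16x/(9y)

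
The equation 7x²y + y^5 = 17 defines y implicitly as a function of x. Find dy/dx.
Apply d/dx to both sides, remembering that y depends on x. Each occurrence of y therefore brings in a y' = dy/dx via the chain rule.

With F(x, y) equal to the left-hand side minus the right, differentiate F term by term:
  d/dx[7x^2y] = 7x^2·y' + 14xy
  d/dx[y^5] = 5y^4·y'
  d/dx[-17] = 0
Adding these up, d/dx[F] = 0 becomes
  (14xy) + (7x^2 + 5y^4)·y' = 0,
so isolating y',
  dy/dx = -(14xy)/(7x^2 + 5y^4) = -14xy/(7x^2 + 5y^4)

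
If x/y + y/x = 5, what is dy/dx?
Apply d/dx to both sides, remembering that y depends on x. Each occurrence of y therefore brings in a y' = dy/dx via the chain rule.

With F(x, y) equal to the left-hand side minus the right, differentiate F term by term:
  d/dx[x/y] = -x·y'/y^2 + 1/y
  d/dx[y/x] = y'/x - y/x^2
  d/dx[-5] = 0
Adding these up, d/dx[F] = 0 becomes
  (1/y - y/x^2) + (-x/y^2 + 1/x)·y' = 0,
so isolating y',
  dy/dx = -(1/y - y/x^2)/(-x/y^2 + 1/x)
        = -((x - y)(x + y)/(x^2y))/(-(x - y)(x + y)/(xy^2)) = y/x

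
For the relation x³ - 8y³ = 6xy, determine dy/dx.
Take d/dx of both sides. Since y is implicitly a function of x, the chain rule attaches a y' = dy/dx factor whenever we differentiate through y.

Set F(x, y) = (left side) − (right side), so the curve is F = 0. Differentiating each term of F:
  d/dx[x^3] = 3x^2
  d/dx[-6xy] = -6x·y' - 6y
  d/dx[-8y^3] = -24y^2·y'

Collecting, the y'-free part is the partial derivative in x and the y' coefficient is the partial derivative in y:
  ∂F/∂x = 3x^2 - 6y
  ∂F/∂y = -6x - 24y^2

so d/dx[F(x, y(x))] = ∂F/∂x + (∂F/∂y)·y' = 0. Rearranging,
  dy/dx = -(∂F/∂x)/(∂F/∂y) = -(3x^2 - 6y)/(-6x - 24y^2) = (x^2/2 - y)/(x + 4y^2)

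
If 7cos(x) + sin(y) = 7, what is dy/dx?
Differentiate the relation implicitly: treat y = y(x) and apply the chain rule, so every y-derivative picks up a y' = dy/dx factor.

With everything moved to the left-hand side, differentiate term by term:
  d/dx[sin(y)] = y'·cos(y)
  d/dx[7cos(x)] = -7sin(x)
  d/dx[-7] = 0

Separating the contributions that come from x directly and those that come through y:
  without y':      -7sin(x)
  multiplying y':  cos(y)

so (-7sin(x)) + (cos(y))·y' = 0, and therefore
  dy/dx = -(-7sin(x))/(cos(y)) = 7sin(x)/cos(y)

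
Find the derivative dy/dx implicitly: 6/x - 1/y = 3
Differentiate both sides with respect to x, treating y as y(x). By the chain rule, any term containing y contributes a factor of y' = dy/dx when we differentiate it.

Move every term to one side and write the relation as F(x, y) = 0. Term by term,
  d/dx[-1/y] = y'/y^2
  d/dx[6/x] = -6/x^2
  d/dx[-3] = 0

The pieces without y' make up ∂F/∂x and the coefficient of y' is ∂F/∂y:
  ∂F/∂x = -6/x^2,
  ∂F/∂y = y^(-2).

Since d/dx[F] = ∂F/∂x + (∂F/∂y)·y' = 0, solve for y':
  (∂F/∂y)·y' = -∂F/∂x
  dy/dx = -(∂F/∂x)/(∂F/∂y) = -(-6/x^2)/(y^(-2)) = 6y^2/x^2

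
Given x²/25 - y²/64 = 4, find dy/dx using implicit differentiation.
Differentiate the relation implicitly: treat y = y(x) and apply the chain rule, so every y-derivative picks up a y' = dy/dx factor.

With everything moved to the left-hand side, differentiate term by term:
  d/dx[x^2/25] = 2x/25
  d/dx[-y^2/64] = -y·y'/32
  d/dx[-4] = 0

Separating the contributions that come from x directly and those that come through y:
  without y':      2x/25
  multiplying y':  -y/32

so (2x/25) + (-y/32)·y' = 0, and therefore
  dy/dx = -(2x/25)/(-y/32) = 64x/(25y)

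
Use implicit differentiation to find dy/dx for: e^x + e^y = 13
Take d/dx of both sides. Since y is implicitly a function of x, the chain rule attaches a y' = dy/dx factor whenever we differentiate through y.

Set F(x, y) = (left side) − (right side), so the curve is F = 0. Differentiating each term of F:
  d/dx[e^(x)] = e^(x)
  d/dx[e^(y)] = y'·e^(y)
  d/dx[-13] = 0

Collecting, the y'-free part is the partial derivative in x and the y' coefficient is the partial derivative in y:
  ∂F/∂x = e^(x)
  ∂F/∂y = e^(y)

so d/dx[F(x, y(x))] = ∂F/∂x + (∂F/∂y)·y' = 0. Rearranging,
  dy/dx = -(∂F/∂x)/(∂F/∂y) = -(e^(x))/(e^(y)) = -e^(x - y)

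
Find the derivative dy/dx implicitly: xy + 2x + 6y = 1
Apply d/dx to both sides, remembering that y depends on x. Each occurrence of y therefore brings in a y' = dy/dx via the chain rule.

With F(x, y) equal to the left-hand side minus the right, differentiate F term by term:
  d/dx[xy] = x·y' + y
  d/dx[2x] = 2
  d/dx[6y] = 6·y'
  d/dx[-1] = 0
Adding these up, d/dx[F] = 0 becomes
  (y + 2) + (x + 6)·y' = 0,
so isolating y',
  dy/dx = -(y + 2)/(x + 6) = (-y - 2)/(x + 6)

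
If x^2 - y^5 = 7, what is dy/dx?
Differentiate the relation implicitly: treat y = y(x) and apply the chain rule, so every y-derivative picks up a y' = dy/dx factor.

With everything moved to the left-hand side, differentiate term by term:
  d/dx[x^2] = 2x
  d/dx[-y^5] = -5y^4·y'
  d/dx[-7] = 0

Separating the contributions that come from x directly and those that come through y:
  without y':      2x
  multiplying y':  -5y^4

so (2x) + (-5y^4)·y' = 0, and therefore
  dy/dx = -(2x)/(-5y^4) = 2x/(5y^4)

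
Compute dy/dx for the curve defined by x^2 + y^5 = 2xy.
Differentiate both sides with respect to x, treating y as y(x). By the chain rule, any term containing y contributes a factor of y' = dy/dx when we differentiate it.

Move every term to one side and write the relation as F(x, y) = 0. Term by term,
  d/dx[x^2] = 2x
  d/dx[-2xy] = -2x·y' - 2y
  d/dx[y^5] = 5y^4·y'

The pieces without y' make up ∂F/∂x and the coefficient of y' is ∂F/∂y:
  ∂F/∂x = 2x - 2y,
  ∂F/∂y = -2x + 5y^4.

Since d/dx[F] = ∂F/∂x + (∂F/∂y)·y' = 0, solve for y':
  (∂F/∂y)·y' = -∂F/∂x
  dy/dx = -(∂F/∂x)/(∂F/∂y) = -(2x - 2y)/(-2x + 5y^4) = 2(x - y)/(2x - 5y^4)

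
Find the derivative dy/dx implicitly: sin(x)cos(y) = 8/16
Differentiate both sides with respect to x, treating y as y(x). By the chain rule, any term containing y contributes a factor of y' = dy/dx when we differentiate it.

Move every term to one side and write the relation as F(x, y) = 0. Term by term,
  d/dx[sin(x)·cos(y)] = -y'·sin(x)·sin(y) + cos(x)·cos(y)
  d/dx[-1/2] = 0

The pieces without y' make up ∂F/∂x and the coefficient of y' is ∂F/∂y:
  ∂F/∂x = cos(x)·cos(y),
  ∂F/∂y = -sin(x)·sin(y).

Since d/dx[F] = ∂F/∂x + (∂F/∂y)·y' = 0, solve for y':
  (∂F/∂y)·y' = -∂F/∂x
  dy/dx = -(∂F/∂x)/(∂F/∂y) = -(cos(x)·cos(y))/(-sin(x)·sin(y)) = 1/(tan(x)·tan(y))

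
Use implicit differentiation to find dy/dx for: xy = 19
Take d/dx of both sides. Since y is implicitly a function of x, the chain rule attaches a y' = dy/dx factor whenever we differentiate through y.

Set F(x, y) = (left side) − (right side), so the curve is F = 0. Differentiating each term of F:
  d/dx[xy] = x·y' + y
  d/dx[-19] = 0

Collecting, the y'-free part is the partial derivative in x and the y' coefficient is the partial derivative in y:
  ∂F/∂x = y
  ∂F/∂y = x

so d/dx[F(x, y(x))] = ∂F/∂x + (∂F/∂y)·y' = 0. Rearranging,
  dy/dx = -(∂F/∂x)/(∂F/∂y) = -(y)/(x) = -y/x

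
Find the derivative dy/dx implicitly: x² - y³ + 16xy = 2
Apply d/dx to both sides, remembering that y depends on x. Each occurrence of y therefore brings in a y' = dy/dx via the chain rule.

With F(x, y) equal to the left-hand side minus the right, differentiate F term by term:
  d/dx[x^2] = 2x
  d/dx[16xy] = 16x·y' + 16y
  d/dx[-y^3] = -3y^2·y'
  d/dx[-2] = 0
Adding these up, d/dx[F] = 0 becomes
  (2x + 16y) + (16x - 3y^2)·y' = 0,
so isolating y',
  dy/dx = -(2x + 16y)/(16x - 3y^2) = 2(-x - 8y)/(16x - 3y^2)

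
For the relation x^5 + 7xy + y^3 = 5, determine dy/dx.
Take d/dx of both sides. Since y is implicitly a function of x, the chain rule attaches a y' = dy/dx factor whenever we differentiate through y.

Set F(x, y) = (left side) − (right side), so the curve is F = 0. Differentiating each term of F:
  d/dx[x^5] = 5x^4
  d/dx[7xy] = 7x·y' + 7y
  d/dx[y^3] = 3y^2·y'
  d/dx[-5] = 0

Collecting, the y'-free part is the partial derivative in x and the y' coefficient is the partial derivative in y:
  ∂F/∂x = 5x^4 + 7y
  ∂F/∂y = 7x + 3y^2

so d/dx[F(x, y(x))] = ∂F/∂x + (∂F/∂y)·y' = 0. Rearranging,
  dy/dx = -(∂F/∂x)/(∂F/∂y) = -(5x^4 + 7y)/(7x + 3y^2) = (-5x^4 - 7y)/(7x + 3y^2)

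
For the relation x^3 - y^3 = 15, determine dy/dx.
Differentiate both sides with respect to x, treating y as y(x). By the chain rule, any term containing y contributes a factor of y' = dy/dx when we differentiate it.

Move every term to one side and write the relation as F(x, y) = 0. Term by term,
  d/dx[x^3] = 3x^2
  d/dx[-y^3] = -3y^2·y'
  d/dx[-15] = 0

The pieces without y' make up ∂F/∂x and the coefficient of y' is ∂F/∂y:
  ∂F/∂x = 3x^2,
  ∂F/∂y = -3y^2.

Since d/dx[F] = ∂F/∂x + (∂F/∂y)·y' = 0, solve for y':
  (∂F/∂y)·y' = -∂F/∂x
  dy/dx = -(∂F/∂x)/(∂F/∂y) = -(3x^2)/(-3y^2) = x^2/y^2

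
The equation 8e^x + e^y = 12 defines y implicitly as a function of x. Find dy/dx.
Differentiate the relation implicitly: treat y = y(x) and apply the chain rule, so every y-derivative picks up a y' = dy/dx factor.

With everything moved to the left-hand side, differentiate term by term:
  d/dx[8e^(x)] = 8e^(x)
  d/dx[e^(y)] = y'·e^(y)
  d/dx[-12] = 0

Separating the contributions that come from x directly and those that come through y:
  without y':      8e^(x)
  multiplying y':  e^(y)

so (8e^(x)) + (e^(y))·y' = 0, and therefore
  dy/dx = -(8e^(x))/(e^(y)) = -8e^(x - y)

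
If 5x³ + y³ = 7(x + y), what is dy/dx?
Apply d/dx to both sides, remembering that y depends on x. Each occurrence of y therefore brings in a y' = dy/dx via the chain rule.

With F(x, y) equal to the left-hand side minus the right, differentiate F term by term:
  d/dx[5x^3] = 15x^2
  d/dx[-7x] = -7
  d/dx[y^3] = 3y^2·y'
  d/dx[-7y] = -7·y'
Adding these up, d/dx[F] = 0 becomes
  (15x^2 - 7) + (3y^2 - 7)·y' = 0,
so isolating y',
  dy/dx = -(15x^2 - 7)/(3y^2 - 7) = (7 - 15x^2)/(3y^2 - 7)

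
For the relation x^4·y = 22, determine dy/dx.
Differentiate the relation implicitly: treat y = y(x) and apply the chain rule, so every y-derivative picks up a y' = dy/dx factor.

With everything moved to the left-hand side, differentiate term by term:
  d/dx[x^4y] = x^4·y' + 4x^3y
  d/dx[-22] = 0

Separating the contributions that come from x directly and those that come through y:
  without y':      4x^3y
  multiplying y':  x^4

so (4x^3y) + (x^4)·y' = 0, and therefore
  dy/dx = -(4x^3y)/(x^4) = -4y/x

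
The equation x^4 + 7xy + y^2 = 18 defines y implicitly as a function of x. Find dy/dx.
Differentiate both sides with respect to x, treating y as y(x). By the chain rule, any term containing y contributes a factor of y' = dy/dx when we differentiate it.

Move every term to one side and write the relation as F(x, y) = 0. Term by term,
  d/dx[x^4] = 4x^3
  d/dx[7xy] = 7x·y' + 7y
  d/dx[y^2] = 2y·y'
  d/dx[-18] = 0

The pieces without y' make up ∂F/∂x and the coefficient of y' is ∂F/∂y:
  ∂F/∂x = 4x^3 + 7y,
  ∂F/∂y = 7x + 2y.

Since d/dx[F] = ∂F/∂x + (∂F/∂y)·y' = 0, solve for y':
  (∂F/∂y)·y' = -∂F/∂x
  dy/dx = -(∂F/∂x)/(∂F/∂y) = -(4x^3 + 7y)/(7x + 2y) = (-4x^3 - 7y)/(7x + 2y)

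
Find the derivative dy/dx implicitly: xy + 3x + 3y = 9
Apply d/dx to both sides, remembering that y depends on x. Each occurrence of y therefore brings in a y' = dy/dx via the chain rule.

With F(x, y) equal to the left-hand side minus the right, differentiate F term by term:
  d/dx[xy] = x·y' + y
  d/dx[3x] = 3
  d/dx[3y] = 3·y'
  d/dx[-9] = 0
Adding these up, d/dx[F] = 0 becomes
  (y + 3) + (x + 3)·y' = 0,
so isolating y',
  dy/dx = -(y + 3)/(x + 3) = (-y - 3)/(x + 3)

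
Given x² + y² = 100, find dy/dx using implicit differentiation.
Differentiate the relation implicitly: treat y = y(x) and apply the chain rule, so every y-derivative picks up a y' = dy/dx factor.

With everything moved to the left-hand side, differentiate term by term:
  d/dx[x^2] = 2x
  d/dx[y^2] = 2y·y'
  d/dx[-100] = 0

Separating the contributions that come from x directly and those that come through y:
  without y':      2x
  multiplying y':  2y

so (2x) + (2y)·y' = 0, and therefore
  dy/dx = -(2x)/(2y) = -x/y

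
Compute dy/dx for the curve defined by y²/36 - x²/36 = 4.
Differentiate both sides with respect to x, treating y as y(x). By the chain rule, any term containing y contributes a factor of y' = dy/dx when we differentiate it.

Move every term to one side and write the relation as F(x, y) = 0. Term by term,
  d/dx[-x^2/36] = -x/18
  d/dx[y^2/36] = y·y'/18
  d/dx[-4] = 0

The pieces without y' make up ∂F/∂x and the coefficient of y' is ∂F/∂y:
  ∂F/∂x = -x/18,
  ∂F/∂y = y/18.

Since d/dx[F] = ∂F/∂x + (∂F/∂y)·y' = 0, solve for y':
  (∂F/∂y)·y' = -∂F/∂x
  dy/dx = -(∂F/∂x)/(∂F/∂y) = -(-x/18)/(y/18) = x/y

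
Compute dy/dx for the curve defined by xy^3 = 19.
Apply d/dx to both sides, remembering that y depends on x. Each occurrence of y therefore brings in a y' = dy/dx via the chain rule.

With F(x, y) equal to the left-hand side minus the right, differentiate F term by term:
  d/dx[xy^3] = 3xy^2·y' + y^3
  d/dx[-19] = 0
Adding these up, d/dx[F] = 0 becomes
  (y^3) + (3xy^2)·y' = 0,
so isolating y',
  dy/dx = -(y^3)/(3xy^2) = -y/(3x)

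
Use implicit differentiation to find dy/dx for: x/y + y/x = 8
Differentiate the relation implicitly: treat y = y(x) and apply the chain rule, so every y-derivative picks up a y' = dy/dx factor.

With everything moved to the left-hand side, differentiate term by term:
  d/dx[x/y] = -x·y'/y^2 + 1/y
  d/dx[y/x] = y'/x - y/x^2
  d/dx[-8] = 0

Separating the contributions that come from x directly and those that come through y:
  without y':      1/y - y/x^2
  multiplying y':  -x/y^2 + 1/x

so (1/y - y/x^2) + (-x/y^2 + 1/x)·y' = 0, and therefore
  dy/dx = -(1/y - y/x^2)/(-x/y^2 + 1/x)
        = -((x - y)(x + y)/(x^2y))/(-(x - y)(x + y)/(xy^2)) = y/x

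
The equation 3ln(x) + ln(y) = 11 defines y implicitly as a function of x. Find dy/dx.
Apply d/dx to both sides, remembering that y depends on x. Each occurrence of y therefore brings in a y' = dy/dx via the chain rule.

With F(x, y) equal to the left-hand side minus the right, differentiate F term by term:
  d/dx[3ln(x)] = 3/x
  d/dx[ln(y)] = y'/y
  d/dx[-11] = 0
Adding these up, d/dx[F] = 0 becomes
  (3/x) + (1/y)·y' = 0,
so isolating y',
  dy/dx = -(3/x)/(1/y) = -3y/x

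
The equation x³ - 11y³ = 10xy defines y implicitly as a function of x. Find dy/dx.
Differentiate the relation implicitly: treat y = y(x) and apply the chain rule, so every y-derivative picks up a y' = dy/dx factor.

With everything moved to the left-hand side, differentiate term by term:
  d/dx[x^3] = 3x^2
  d/dx[-10xy] = -10x·y' - 10y
  d/dx[-11y^3] = -33y^2·y'

Separating the contributions that come from x directly and those that come through y:
  without y':      3x^2 - 10y
  multiplying y':  -10x - 33y^2

so (3x^2 - 10y) + (-10x - 33y^2)·y' = 0, and therefore
  dy/dx = -(3x^2 - 10y)/(-10x - 33y^2) = (3x^2 - 10y)/(10x + 33y^2)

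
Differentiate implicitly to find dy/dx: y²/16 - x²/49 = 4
Take d/dx of both sides. Since y is implicitly a function of x, the chain rule attaches a y' = dy/dx factor whenever we differentiate through y.

Set F(x, y) = (left side) − (right side), so the curve is F = 0. Differentiating each term of F:
  d/dx[-x^2/49] = -2x/49
  d/dx[y^2/16] = y·y'/8
  d/dx[-4] = 0

Collecting, the y'-free part is the partial derivative in x and the y' coefficient is the partial derivative in y:
  ∂F/∂x = -2x/49
  ∂F/∂y = y/8

so d/dx[F(x, y(x))] = ∂F/∂x + (∂F/∂y)·y' = 0. Rearranging,
  dy/dx = -(∂F/∂x)/(∂F/∂y) = -(-2x/49)/(y/8) = 16x/(49y)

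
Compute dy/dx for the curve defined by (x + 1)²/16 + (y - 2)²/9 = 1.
Take d/dx of both sides. Since y is implicitly a function of x, the chain rule attaches a y' = dy/dx factor whenever we differentiate through y.

Set F(x, y) = (left side) − (right side), so the curve is F = 0. Differentiating each term of F:
  d/dx[(x + 1)^2/16] = x/8 + 1/8
  d/dx[(y - 2)^2/9] = 2·y'(y - 2)/9
  d/dx[-1] = 0

Collecting, the y'-free part is the partial derivative in x and the y' coefficient is the partial derivative in y:
  ∂F/∂x = x/8 + 1/8
  ∂F/∂y = 2y/9 - 4/9

so d/dx[F(x, y(x))] = ∂F/∂x + (∂F/∂y)·y' = 0. Rearranging,
  dy/dx = -(∂F/∂x)/(∂F/∂y) = -(x/8 + 1/8)/(2y/9 - 4/9)
        = -((x + 1)/8)/(2(y - 2)/9) = 9(-x - 1)/(16(y - 2))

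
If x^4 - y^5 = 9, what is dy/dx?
Take d/dx of both sides. Since y is implicitly a function of x, the chain rule attaches a y' = dy/dx factor whenever we differentiate through y.

Set F(x, y) = (left side) − (right side), so the curve is F = 0. Differentiating each term of F:
  d/dx[x^4] = 4x^3
  d/dx[-y^5] = -5y^4·y'
  d/dx[-9] = 0

Collecting, the y'-free part is the partial derivative in x and the y' coefficient is the partial derivative in y:
  ∂F/∂x = 4x^3
  ∂F/∂y = -5y^4

so d/dx[F(x, y(x))] = ∂F/∂x + (∂F/∂y)·y' = 0. Rearranging,
  dy/dx = -(∂F/∂x)/(∂F/∂y) = -(4x^3)/(-5y^4) = 4x^3/(5y^4)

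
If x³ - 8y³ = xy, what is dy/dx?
Differentiate the relation implicitly: treat y = y(x) and apply the chain rule, so every y-derivative picks up a y' = dy/dx factor.

With everything moved to the left-hand side, differentiate term by term:
  d/dx[x^3] = 3x^2
  d/dx[-xy] = -x·y' - y
  d/dx[-8y^3] = -24y^2·y'

Separating the contributions that come from x directly and those that come through y:
  without y':      3x^2 - y
  multiplying y':  -x - 24y^2

so (3x^2 - y) + (-x - 24y^2)·y' = 0, and therefore
  dy/dx = -(3x^2 - y)/(-x - 24y^2) = (3x^2 - y)/(x + 24y^2)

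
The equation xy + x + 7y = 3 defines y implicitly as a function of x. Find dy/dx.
Differentiate the relation implicitly: treat y = y(x) and apply the chain rule, so every y-derivative picks up a y' = dy/dx factor.

With everything moved to the left-hand side, differentiate term by term:
  d/dx[xy] = x·y' + y
  d/dx[x] = 1
  d/dx[7y] = 7·y'
  d/dx[-3] = 0

Separating the contributions that come from x directly and those that come through y:
  without y':      y + 1
  multiplying y':  x + 7

so (y + 1) + (x + 7)·y' = 0, and therefore
  dy/dx = -(y + 1)/(x + 7) = (-y - 1)/(x + 7)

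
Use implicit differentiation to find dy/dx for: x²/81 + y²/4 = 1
Apply d/dx to both sides, remembering that y depends on x. Each occurrence of y therefore brings in a y' = dy/dx via the chain rule.

With F(x, y) equal to the left-hand side minus the right, differentiate F term by term:
  d/dx[x^2/81] = 2x/81
  d/dx[y^2/4] = y·y'/2
  d/dx[-1] = 0
Adding these up, d/dx[F] = 0 becomes
  (2x/81) + (y/2)·y' = 0,
so isolating y',
  dy/dx = -(2x/81)/(y/2) = -4x/(81y)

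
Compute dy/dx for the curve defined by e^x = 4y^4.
Differentiate both sides with respect to x, treating y as y(x). By the chain rule, any term containing y contributes a factor of y' = dy/dx when we differentiate it.

Move every term to one side and write the relation as F(x, y) = 0. Term by term,
  d/dx[-4y^4] = -16y^3·y'
  d/dx[e^(x)] = e^(x)

The pieces without y' make up ∂F/∂x and the coefficient of y' is ∂F/∂y:
  ∂F/∂x = e^(x),
  ∂F/∂y = -16y^3.

Since d/dx[F] = ∂F/∂x + (∂F/∂y)·y' = 0, solve for y':
  (∂F/∂y)·y' = -∂F/∂x
  dy/dx = -(∂F/∂x)/(∂F/∂y) = -(e^(x))/(-16y^3) = e^(x)/(16y^3)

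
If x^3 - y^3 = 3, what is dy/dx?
Apply d/dx to both sides, remembering that y depends on x. Each occurrence of y therefore brings in a y' = dy/dx via the chain rule.

With F(x, y) equal to the left-hand side minus the right, differentiate F term by term:
  d/dx[x^3] = 3x^2
  d/dx[-y^3] = -3y^2·y'
  d/dx[-3] = 0
Adding these up, d/dx[F] = 0 becomes
  (3x^2) + (-3y^2)·y' = 0,
so isolating y',
  dy/dx = -(3x^2)/(-3y^2) = x^2/y^2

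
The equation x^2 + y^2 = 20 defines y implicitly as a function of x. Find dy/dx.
Differentiate both sides with respect to x, treating y as y(x). By the chain rule, any term containing y contributes a factor of y' = dy/dx when we differentiate it.

Move every term to one side and write the relation as F(x, y) = 0. Term by term,
  d/dx[x^2] = 2x
  d/dx[y^2] = 2y·y'
  d/dx[-20] = 0

The pieces without y' make up ∂F/∂x and the coefficient of y' is ∂F/∂y:
  ∂F/∂x = 2x,
  ∂F/∂y = 2y.

Since d/dx[F] = ∂F/∂x + (∂F/∂y)·y' = 0, solve for y':
  (∂F/∂y)·y' = -∂F/∂x
  dy/dx = -(∂F/∂x)/(∂F/∂y) = -(2x)/(2y) = -x/y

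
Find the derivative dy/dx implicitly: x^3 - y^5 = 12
Take d/dx of both sides. Since y is implicitly a function of x, the chain rule attaches a y' = dy/dx factor whenever we differentiate through y.

Set F(x, y) = (left side) − (right side), so the curve is F = 0. Differentiating each term of F:
  d/dx[x^3] = 3x^2
  d/dx[-y^5] = -5y^4·y'
  d/dx[-12] = 0

Collecting, the y'-free part is the partial derivative in x and the y' coefficient is the partial derivative in y:
  ∂F/∂x = 3x^2
  ∂F/∂y = -5y^4

so d/dx[F(x, y(x))] = ∂F/∂x + (∂F/∂y)·y' = 0. Rearranging,
  dy/dx = -(∂F/∂x)/(∂F/∂y) = -(3x^2)/(-5y^4) = 3x^2/(5y^4)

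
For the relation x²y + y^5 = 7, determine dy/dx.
Take d/dx of both sides. Since y is implicitly a function of x, the chain rule attaches a y' = dy/dx factor whenever we differentiate through y.

Set F(x, y) = (left side) − (right side), so the curve is F = 0. Differentiating each term of F:
  d/dx[x^2y] = x^2·y' + 2xy
  d/dx[y^5] = 5y^4·y'
  d/dx[-7] = 0

Collecting, the y'-free part is the partial derivative in x and the y' coefficient is the partial derivative in y:
  ∂F/∂x = 2xy
  ∂F/∂y = x^2 + 5y^4

so d/dx[F(x, y(x))] = ∂F/∂x + (∂F/∂y)·y' = 0. Rearranging,
  dy/dx = -(∂F/∂x)/(∂F/∂y) = -(2xy)/(x^2 + 5y^4) = -2xy/(x^2 + 5y^4)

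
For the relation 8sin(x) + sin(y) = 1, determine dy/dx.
Take d/dx of both sides. Since y is implicitly a function of x, the chain rule attaches a y' = dy/dx factor whenever we differentiate through y.

Set F(x, y) = (left side) − (right side), so the curve is F = 0. Differentiating each term of F:
  d/dx[8sin(x)] = 8cos(x)
  d/dx[sin(y)] = y'·cos(y)
  d/dx[-1] = 0

Collecting, the y'-free part is the partial derivative in x and the y' coefficient is the partial derivative in y:
  ∂F/∂x = 8cos(x)
  ∂F/∂y = cos(y)

so d/dx[F(x, y(x))] = ∂F/∂x + (∂F/∂y)·y' = 0. Rearranging,
  dy/dx = -(∂F/∂x)/(∂F/∂y) = -(8cos(x))/(cos(y)) = -8cos(x)/cos(y)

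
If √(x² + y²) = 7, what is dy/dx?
Differentiate the relation implicitly: treat y = y(x) and apply the chain rule, so every y-derivative picks up a y' = dy/dx factor.

With everything moved to the left-hand side, differentiate term by term:
  d/dx[√(x^2 + y^2)] = (x + y·y')/√(x^2 + y^2)
  d/dx[-7] = 0

Separating the contributions that come from x directly and those that come through y:
  without y':      x/√(x^2 + y^2)
  multiplying y':  y/√(x^2 + y^2)

so (x/√(x^2 + y^2)) + (y/√(x^2 + y^2))·y' = 0, and therefore
  dy/dx = -(x/√(x^2 + y^2))/(y/√(x^2 + y^2)) = -x/y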